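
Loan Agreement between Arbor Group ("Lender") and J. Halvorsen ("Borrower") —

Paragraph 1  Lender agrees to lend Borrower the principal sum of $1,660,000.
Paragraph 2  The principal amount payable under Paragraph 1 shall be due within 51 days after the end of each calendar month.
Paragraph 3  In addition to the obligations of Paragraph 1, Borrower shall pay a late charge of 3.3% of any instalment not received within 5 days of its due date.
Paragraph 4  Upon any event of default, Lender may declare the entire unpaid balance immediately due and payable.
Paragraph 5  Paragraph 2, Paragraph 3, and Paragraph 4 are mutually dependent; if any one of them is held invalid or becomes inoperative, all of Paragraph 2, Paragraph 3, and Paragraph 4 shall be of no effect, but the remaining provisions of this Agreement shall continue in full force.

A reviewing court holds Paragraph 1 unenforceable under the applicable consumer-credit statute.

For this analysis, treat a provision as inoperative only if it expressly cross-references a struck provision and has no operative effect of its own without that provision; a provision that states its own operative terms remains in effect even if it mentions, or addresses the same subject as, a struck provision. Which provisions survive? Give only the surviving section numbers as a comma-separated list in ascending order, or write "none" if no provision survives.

Paragraph 1 is struck. Paragraph 2 has no operative effect of its own apart from Paragraph 1 and is therefore inoperative. Paragraph 5 declares Paragraph 2, Paragraph 3, and Paragraph 4 mutually dependent; since one of them has fallen, all of them are of no effect. That brings down Paragraph 3 and Paragraph 4 as well. The remainder continues in force under Paragraph 5. Only Paragraph 5 remains in effect.

5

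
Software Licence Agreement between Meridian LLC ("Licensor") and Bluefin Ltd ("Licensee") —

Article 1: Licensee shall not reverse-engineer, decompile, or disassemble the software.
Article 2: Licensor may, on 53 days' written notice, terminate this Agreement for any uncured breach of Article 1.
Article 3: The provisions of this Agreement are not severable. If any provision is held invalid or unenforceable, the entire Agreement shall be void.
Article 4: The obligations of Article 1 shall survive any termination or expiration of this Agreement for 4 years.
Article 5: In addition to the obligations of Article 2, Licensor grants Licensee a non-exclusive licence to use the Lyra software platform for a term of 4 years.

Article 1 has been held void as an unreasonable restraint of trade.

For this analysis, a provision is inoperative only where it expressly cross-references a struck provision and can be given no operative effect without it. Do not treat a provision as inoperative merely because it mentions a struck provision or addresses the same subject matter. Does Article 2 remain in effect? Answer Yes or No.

No

Article 1 is struck. The only function of Article 2 is the termination right for breach of Article 1, so it cannot stand once Article 1 is removed. Article 4 operates only by reference to Article 1, so it falls with Article 1. Article 3 provides that the Agreement is not severable, so the invalidity of any one provision voids the entire Agreement. No provision of the Agreement survives. Article 2 is among the inoperative provisions, so the answer is no.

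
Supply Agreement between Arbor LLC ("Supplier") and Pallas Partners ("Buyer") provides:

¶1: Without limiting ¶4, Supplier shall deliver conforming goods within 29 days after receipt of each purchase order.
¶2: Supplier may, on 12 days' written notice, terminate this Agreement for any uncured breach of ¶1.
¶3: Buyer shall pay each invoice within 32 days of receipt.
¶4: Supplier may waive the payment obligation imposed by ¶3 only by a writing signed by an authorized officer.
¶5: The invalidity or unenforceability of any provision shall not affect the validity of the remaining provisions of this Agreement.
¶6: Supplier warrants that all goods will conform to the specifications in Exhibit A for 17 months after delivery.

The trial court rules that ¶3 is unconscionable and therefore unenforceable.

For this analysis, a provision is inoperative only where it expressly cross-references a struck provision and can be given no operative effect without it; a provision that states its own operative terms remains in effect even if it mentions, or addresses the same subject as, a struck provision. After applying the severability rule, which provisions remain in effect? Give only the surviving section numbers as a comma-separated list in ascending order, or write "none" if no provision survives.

¶3 is struck. ¶4 merely fixes the waiver condition for ¶3; with ¶3 gone it has nothing to operate on and falls away. Although ¶1 refers to ¶4, its operative terms do not depend on ¶4, so it remains in effect. ¶5 is a severability clause and preserves every provision that can still be given independent effect. ¶1, ¶2, ¶5, and ¶6 remain in effect.

1, 2, 5, 6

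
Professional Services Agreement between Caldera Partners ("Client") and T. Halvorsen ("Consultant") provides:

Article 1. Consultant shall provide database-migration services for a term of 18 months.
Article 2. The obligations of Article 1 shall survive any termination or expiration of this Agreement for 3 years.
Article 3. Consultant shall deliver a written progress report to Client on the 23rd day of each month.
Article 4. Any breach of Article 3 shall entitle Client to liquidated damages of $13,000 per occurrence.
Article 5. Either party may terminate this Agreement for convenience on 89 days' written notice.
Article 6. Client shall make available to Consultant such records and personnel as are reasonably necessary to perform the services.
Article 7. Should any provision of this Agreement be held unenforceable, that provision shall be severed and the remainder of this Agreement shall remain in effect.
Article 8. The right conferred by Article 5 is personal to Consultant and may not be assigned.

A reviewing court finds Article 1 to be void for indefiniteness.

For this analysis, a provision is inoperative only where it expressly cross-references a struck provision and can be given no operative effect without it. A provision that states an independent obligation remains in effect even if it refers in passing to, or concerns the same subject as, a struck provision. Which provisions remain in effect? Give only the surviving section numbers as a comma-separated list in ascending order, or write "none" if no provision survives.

3, 4, 5, 6, 7, 8

Article 1 is struck. Article 2 merely fixes the survival period for Article 1; with Article 1 gone it has nothing to operate on and falls away. Under the severability clause in Article 7, the remaining provisions continue in force. Article 3, Article 4, Article 5, Article 6, Article 7, and Article 8 remain in effect.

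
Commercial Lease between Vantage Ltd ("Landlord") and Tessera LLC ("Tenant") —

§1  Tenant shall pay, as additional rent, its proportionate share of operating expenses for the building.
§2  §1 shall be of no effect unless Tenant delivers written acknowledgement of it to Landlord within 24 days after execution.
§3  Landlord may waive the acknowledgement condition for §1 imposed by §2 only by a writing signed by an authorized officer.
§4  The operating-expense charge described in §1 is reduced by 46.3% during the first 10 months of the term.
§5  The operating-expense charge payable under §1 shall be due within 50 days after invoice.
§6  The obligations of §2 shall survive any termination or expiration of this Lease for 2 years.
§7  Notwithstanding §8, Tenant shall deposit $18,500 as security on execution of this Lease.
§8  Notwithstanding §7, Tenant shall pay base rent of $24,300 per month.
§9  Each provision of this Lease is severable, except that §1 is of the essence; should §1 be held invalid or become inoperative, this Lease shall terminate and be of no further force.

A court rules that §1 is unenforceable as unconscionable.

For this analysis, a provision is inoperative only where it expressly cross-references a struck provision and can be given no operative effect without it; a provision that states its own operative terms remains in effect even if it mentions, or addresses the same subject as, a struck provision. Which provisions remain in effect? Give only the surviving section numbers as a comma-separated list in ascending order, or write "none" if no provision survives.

none

§1 is struck. §2 merely fixes the acknowledgement condition for §1; with §1 gone it has nothing to operate on and falls away. §4 does nothing except set the introductory reduction to the operating-expense charge by reference to §1; with §1 gone it has no independent effect and is inoperative. §5 has no operative effect of its own apart from §1 and is therefore inoperative. §3 merely fixes the waiver condition for §2; with §2 gone it has nothing to operate on and falls away. §6 has no operative effect of its own apart from §2 and is therefore inoperative. §9 makes §1 an essential term, and §1 is the provision held invalid; under §9, the entire Lease is therefore void. No provision of the Lease survives.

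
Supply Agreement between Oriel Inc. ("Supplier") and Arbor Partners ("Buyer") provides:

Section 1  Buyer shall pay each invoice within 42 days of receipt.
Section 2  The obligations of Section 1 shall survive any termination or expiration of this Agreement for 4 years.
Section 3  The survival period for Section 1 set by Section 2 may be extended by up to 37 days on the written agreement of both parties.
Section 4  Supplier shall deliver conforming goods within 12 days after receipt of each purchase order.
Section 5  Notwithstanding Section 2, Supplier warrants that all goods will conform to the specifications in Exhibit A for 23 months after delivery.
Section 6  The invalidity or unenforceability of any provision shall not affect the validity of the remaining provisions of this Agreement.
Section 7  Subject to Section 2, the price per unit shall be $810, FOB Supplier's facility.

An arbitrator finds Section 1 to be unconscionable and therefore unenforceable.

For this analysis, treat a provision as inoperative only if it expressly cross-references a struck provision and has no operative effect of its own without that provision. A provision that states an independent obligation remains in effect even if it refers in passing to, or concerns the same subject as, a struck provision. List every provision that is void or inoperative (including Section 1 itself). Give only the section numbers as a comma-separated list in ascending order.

1, 2, 3

Section 1 is struck. Section 2 merely fixes the survival period for Section 1; with Section 1 gone it has nothing to operate on and falls away. Section 3 does nothing except set the extension of the survival period for Section 1 by reference to Section 2; with Section 2 gone it has no independent effect and is inoperative. Although Section 7 refers to Section 2, its operative terms do not depend on Section 2, so it remains in effect. Section 5 mentions Section 2 but its own obligation stands independently of Section 2, so Section 5 is not affected. Under the severability clause in Section 6, the remaining provisions continue in force. Section 4, Section 5, Section 6, and Section 7 remain in effect.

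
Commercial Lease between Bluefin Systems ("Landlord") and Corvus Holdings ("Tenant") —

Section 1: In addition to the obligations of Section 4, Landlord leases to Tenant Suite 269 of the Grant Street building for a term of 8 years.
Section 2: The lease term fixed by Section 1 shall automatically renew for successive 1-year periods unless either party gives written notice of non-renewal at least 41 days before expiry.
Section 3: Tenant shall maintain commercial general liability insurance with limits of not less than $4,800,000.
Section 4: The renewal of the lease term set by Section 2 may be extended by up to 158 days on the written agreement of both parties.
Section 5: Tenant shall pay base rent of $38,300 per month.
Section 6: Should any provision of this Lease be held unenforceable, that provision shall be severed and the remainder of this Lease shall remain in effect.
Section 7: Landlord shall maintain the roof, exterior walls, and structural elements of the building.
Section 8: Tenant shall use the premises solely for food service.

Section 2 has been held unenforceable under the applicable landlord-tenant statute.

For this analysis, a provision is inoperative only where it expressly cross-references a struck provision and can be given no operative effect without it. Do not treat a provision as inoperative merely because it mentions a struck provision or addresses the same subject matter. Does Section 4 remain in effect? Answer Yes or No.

Section 2 is struck. Section 4 does nothing except set the extension of the renewal of the lease term by reference to Section 2; with Section 2 gone it has no independent effect and is inoperative. Section 1 mentions Section 4 but its own obligation stands independently of Section 4, so Section 1 is not affected. Under the severability clause in Section 6, the remaining provisions continue in force. Section 1, Section 3, Section 5, Section 6, Section 7, and Section 8 remain in effect. Section 4 is among the inoperative provisions, so the answer is no.

No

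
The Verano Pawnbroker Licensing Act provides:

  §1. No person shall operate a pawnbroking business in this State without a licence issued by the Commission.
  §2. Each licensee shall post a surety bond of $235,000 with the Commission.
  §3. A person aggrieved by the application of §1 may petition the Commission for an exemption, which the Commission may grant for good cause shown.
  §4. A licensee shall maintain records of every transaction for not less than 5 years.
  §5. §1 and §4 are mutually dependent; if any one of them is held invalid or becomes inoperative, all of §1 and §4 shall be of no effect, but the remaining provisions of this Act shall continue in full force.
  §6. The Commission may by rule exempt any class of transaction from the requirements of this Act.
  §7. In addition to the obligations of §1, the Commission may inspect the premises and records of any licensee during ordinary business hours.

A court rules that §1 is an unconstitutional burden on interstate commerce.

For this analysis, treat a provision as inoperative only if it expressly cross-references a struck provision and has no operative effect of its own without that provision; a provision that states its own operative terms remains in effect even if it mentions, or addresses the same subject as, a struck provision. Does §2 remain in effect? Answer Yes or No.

§1 is struck. §3 operates only by reference to §1, so it falls with §1. §7 mentions §1 but its own obligation stands independently of §1, so §7 is not affected. §5 declares §1 and §4 mutually dependent; since one of them has fallen, all of them are of no effect. That brings down §4 as well. The remainder continues in force under §5. The provisions still in force are §2, §5, §6, and §7. §2 is among the surviving provisions, so the answer is yes.

Yes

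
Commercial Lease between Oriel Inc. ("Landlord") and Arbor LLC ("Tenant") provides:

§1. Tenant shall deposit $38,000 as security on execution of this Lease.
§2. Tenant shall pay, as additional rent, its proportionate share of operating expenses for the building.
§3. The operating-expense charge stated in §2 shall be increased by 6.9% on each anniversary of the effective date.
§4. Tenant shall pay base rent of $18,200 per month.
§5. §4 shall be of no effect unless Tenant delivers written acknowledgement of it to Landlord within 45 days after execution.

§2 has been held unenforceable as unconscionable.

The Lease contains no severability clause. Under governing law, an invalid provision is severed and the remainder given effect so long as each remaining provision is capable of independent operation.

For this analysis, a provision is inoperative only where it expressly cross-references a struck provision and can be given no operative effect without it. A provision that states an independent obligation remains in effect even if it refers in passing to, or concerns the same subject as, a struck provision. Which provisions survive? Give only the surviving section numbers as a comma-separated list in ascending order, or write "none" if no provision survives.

1, 4, 5

§2 is struck. The whole of §3 is the escalation of the operating-expense charge, defined by reference to §2, so §3 cannot stand once §2 is removed. Under the stated default rule, only provisions that cannot operate independently fall away; the rest are enforced. The provisions still in force are §1, §4, and §5.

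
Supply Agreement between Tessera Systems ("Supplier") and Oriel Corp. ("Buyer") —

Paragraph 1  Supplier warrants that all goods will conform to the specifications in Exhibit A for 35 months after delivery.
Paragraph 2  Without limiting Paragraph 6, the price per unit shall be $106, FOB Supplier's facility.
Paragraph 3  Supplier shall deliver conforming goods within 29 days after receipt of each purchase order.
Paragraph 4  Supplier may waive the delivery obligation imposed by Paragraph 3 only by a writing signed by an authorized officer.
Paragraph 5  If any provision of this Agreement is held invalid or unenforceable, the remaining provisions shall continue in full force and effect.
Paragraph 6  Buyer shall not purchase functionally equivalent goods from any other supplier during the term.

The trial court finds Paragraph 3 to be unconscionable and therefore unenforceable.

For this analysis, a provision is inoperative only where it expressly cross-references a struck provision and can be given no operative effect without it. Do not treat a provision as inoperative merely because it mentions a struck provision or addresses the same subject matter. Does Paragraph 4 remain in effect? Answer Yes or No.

No

Paragraph 3 is struck. Paragraph 4 operates only by reference to Paragraph 3, so it falls with Paragraph 3. Under the severability clause in Paragraph 5, the remaining provisions continue in force. The provisions still in force are Paragraph 1, Paragraph 2, Paragraph 5, and Paragraph 6. Paragraph 4 is among the inoperative provisions, so the answer is no.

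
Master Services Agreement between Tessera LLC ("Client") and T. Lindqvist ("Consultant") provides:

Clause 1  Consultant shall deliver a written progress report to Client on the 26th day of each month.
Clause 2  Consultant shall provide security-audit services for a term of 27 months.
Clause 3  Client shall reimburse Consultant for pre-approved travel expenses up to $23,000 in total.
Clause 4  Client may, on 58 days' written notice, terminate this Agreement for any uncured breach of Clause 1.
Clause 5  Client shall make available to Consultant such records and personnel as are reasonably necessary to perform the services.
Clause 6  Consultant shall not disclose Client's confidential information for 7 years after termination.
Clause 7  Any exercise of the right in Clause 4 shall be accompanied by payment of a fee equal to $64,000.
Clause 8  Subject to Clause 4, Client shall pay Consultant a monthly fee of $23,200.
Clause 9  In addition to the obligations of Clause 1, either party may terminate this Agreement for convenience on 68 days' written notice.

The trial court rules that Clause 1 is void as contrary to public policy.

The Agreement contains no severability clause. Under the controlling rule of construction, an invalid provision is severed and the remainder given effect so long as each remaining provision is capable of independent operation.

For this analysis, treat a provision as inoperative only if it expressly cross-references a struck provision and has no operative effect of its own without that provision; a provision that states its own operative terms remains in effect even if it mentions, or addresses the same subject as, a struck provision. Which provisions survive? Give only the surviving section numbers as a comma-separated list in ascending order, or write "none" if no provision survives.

Clause 1 is struck. Clause 4 operates only by reference to Clause 1, so it falls with Clause 1. Clause 7 operates only by reference to Clause 4, so it falls with Clause 4. Although Clause 9 refers to Clause 1, its operative terms do not depend on Clause 1, so it remains in effect. Although Clause 8 refers to Clause 4, its operative terms do not depend on Clause 4, so it remains in effect. Under the stated default rule, only provisions that cannot operate independently fall away; the rest are enforced. The provisions still in force are Clause 2, Clause 3, Clause 5, Clause 6, Clause 8, and Clause 9.

2, 3, 5, 6, 8, 9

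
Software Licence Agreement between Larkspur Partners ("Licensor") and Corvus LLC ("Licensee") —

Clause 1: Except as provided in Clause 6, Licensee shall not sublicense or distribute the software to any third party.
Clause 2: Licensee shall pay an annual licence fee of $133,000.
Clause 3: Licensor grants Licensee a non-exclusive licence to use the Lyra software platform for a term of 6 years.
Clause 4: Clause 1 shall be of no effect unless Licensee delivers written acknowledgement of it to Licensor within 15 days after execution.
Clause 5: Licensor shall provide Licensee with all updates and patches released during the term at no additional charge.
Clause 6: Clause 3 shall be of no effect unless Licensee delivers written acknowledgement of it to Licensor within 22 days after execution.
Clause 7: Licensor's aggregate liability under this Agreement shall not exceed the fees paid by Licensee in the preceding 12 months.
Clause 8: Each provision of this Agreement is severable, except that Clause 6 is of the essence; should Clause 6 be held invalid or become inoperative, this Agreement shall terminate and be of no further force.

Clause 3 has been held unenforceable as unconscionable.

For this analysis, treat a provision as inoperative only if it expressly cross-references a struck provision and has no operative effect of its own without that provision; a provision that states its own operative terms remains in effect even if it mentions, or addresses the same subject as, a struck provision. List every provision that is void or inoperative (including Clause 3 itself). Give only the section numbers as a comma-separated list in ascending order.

1, 2, 3, 4, 5, 6, 7, 8

Clause 3 is struck. Clause 6 has no operative effect of its own apart from Clause 3 and is therefore inoperative. Clause 8 makes Clause 6 an essential term, and Clause 6 has been rendered inoperative by the cascade; under Clause 8, the entire Agreement is therefore void. No provision of the Agreement survives.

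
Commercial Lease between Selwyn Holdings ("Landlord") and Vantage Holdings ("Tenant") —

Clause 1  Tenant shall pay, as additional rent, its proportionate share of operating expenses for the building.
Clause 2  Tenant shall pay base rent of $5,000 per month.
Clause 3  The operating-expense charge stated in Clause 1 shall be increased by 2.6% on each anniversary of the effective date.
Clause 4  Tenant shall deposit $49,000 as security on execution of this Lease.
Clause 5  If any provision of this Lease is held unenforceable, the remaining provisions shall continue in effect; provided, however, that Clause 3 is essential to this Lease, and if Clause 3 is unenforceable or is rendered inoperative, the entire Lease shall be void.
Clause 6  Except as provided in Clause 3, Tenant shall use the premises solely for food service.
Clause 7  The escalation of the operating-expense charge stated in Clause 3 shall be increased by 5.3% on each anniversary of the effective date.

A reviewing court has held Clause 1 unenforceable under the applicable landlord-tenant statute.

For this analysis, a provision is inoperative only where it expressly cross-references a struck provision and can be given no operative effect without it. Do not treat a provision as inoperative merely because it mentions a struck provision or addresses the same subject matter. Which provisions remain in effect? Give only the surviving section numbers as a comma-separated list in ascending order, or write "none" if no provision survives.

none

Clause 1 is struck. Clause 3 has no operative effect of its own apart from Clause 1 and is therefore inoperative. Clause 7 operates only by reference to Clause 3, so it falls with Clause 3. Clause 5 makes Clause 3 an essential term, and Clause 3 has been rendered inoperative by the cascade; under Clause 5, the entire Lease is therefore void. No provision of the Lease survives.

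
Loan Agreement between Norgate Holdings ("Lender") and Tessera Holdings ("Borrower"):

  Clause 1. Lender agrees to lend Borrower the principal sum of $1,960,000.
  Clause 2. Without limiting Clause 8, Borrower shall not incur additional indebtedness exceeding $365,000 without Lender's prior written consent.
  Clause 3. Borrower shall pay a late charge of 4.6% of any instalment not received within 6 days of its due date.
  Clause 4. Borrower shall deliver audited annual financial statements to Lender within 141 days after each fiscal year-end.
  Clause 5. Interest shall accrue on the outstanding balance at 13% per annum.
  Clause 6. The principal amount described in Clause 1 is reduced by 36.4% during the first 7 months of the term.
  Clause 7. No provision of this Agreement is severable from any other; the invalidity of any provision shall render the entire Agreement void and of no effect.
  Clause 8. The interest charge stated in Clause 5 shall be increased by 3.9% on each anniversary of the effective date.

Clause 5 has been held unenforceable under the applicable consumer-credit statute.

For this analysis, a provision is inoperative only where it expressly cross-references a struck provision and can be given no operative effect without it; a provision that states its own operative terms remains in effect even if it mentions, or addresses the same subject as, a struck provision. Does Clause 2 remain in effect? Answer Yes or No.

No

Clause 5 is struck. Clause 8 has no operative effect of its own apart from Clause 5 and is therefore inoperative. Clause 7 provides that the Agreement is not severable, so the invalidity of any one provision voids the entire Agreement. No provision of the Agreement survives. Clause 2 is among the inoperative provisions, so the answer is no.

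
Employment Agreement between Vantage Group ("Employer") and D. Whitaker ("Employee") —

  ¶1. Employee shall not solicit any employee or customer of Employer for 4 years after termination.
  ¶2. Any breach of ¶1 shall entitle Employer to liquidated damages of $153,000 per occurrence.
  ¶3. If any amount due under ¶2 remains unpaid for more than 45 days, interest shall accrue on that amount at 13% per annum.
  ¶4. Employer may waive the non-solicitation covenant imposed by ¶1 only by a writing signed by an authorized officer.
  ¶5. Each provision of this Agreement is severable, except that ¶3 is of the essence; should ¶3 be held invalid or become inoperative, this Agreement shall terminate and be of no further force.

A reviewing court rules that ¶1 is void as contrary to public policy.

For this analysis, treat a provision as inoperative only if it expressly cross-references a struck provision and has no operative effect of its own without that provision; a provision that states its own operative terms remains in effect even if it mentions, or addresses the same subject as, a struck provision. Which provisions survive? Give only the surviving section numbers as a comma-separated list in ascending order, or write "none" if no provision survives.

¶1 is struck. ¶2 has no operative effect of its own apart from ¶1 and is therefore inoperative. ¶4 operates only by reference to ¶1, so it falls with ¶1. ¶3 operates only by reference to ¶2, so it falls with ¶2. ¶5 makes ¶3 an essential term, and ¶3 has been rendered inoperative by the cascade; under ¶5, the entire Agreement is therefore void. No provision of the Agreement survives.

none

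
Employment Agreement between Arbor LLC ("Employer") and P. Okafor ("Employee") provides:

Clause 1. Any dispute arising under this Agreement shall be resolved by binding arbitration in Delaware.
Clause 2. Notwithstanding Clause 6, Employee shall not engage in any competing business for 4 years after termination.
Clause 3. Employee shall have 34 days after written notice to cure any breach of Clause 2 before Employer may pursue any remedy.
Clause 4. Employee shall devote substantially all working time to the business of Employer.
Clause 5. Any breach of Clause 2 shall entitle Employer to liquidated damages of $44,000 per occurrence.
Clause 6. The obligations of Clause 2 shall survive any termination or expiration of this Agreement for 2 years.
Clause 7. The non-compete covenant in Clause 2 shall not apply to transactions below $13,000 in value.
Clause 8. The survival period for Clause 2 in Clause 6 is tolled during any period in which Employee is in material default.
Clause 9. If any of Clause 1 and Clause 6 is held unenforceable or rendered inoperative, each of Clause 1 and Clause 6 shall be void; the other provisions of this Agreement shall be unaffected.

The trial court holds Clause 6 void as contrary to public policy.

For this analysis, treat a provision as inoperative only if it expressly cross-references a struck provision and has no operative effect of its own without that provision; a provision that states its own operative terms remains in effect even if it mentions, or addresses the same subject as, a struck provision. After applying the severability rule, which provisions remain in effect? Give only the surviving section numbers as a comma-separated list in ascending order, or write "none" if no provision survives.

Clause 6 is struck. Clause 8 does nothing except set the tolling of the survival period for Clause 2 by reference to Clause 6; with Clause 6 gone it has no independent effect and is inoperative. Although Clause 2 refers to Clause 6, its operative terms do not depend on Clause 6, so it remains in effect. Clause 9 declares Clause 1 and Clause 6 mutually dependent; since one of them has fallen, all of them are of no effect. That brings down Clause 1 as well. The remainder continues in force under Clause 9. Clause 2, Clause 3, Clause 4, Clause 5, Clause 7, and Clause 9 remain in effect.

2, 3, 4, 5, 7, 9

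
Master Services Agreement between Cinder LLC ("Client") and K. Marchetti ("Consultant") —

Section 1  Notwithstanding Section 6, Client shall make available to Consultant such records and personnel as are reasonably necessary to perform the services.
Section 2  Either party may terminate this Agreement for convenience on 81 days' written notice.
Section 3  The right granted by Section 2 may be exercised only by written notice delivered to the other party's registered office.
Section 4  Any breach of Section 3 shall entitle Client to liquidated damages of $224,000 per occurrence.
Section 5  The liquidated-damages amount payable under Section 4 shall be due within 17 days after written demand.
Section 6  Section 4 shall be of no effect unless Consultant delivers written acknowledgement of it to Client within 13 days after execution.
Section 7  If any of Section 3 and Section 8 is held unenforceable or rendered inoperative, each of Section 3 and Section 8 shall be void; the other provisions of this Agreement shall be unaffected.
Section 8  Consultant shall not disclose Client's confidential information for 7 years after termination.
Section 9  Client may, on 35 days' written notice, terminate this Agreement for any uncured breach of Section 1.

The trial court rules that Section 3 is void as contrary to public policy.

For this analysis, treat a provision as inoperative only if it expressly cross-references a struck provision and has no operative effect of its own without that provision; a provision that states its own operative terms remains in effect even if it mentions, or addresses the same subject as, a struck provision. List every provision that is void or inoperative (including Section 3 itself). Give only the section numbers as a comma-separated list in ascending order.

3, 4, 5, 6, 8

Section 3 is struck. The whole of Section 4 is the liquidated-damages amount, defined by reference to Section 3, so Section 4 cannot stand once Section 3 is removed. Section 5 does nothing except set the payment deadline for the liquidated-damages amount by reference to Section 4; with Section 4 gone it has no independent effect and is inoperative. The only function of Section 6 is the acknowledgement condition for Section 4, so it cannot stand once Section 4 is removed. Section 1 mentions Section 6 but its own obligation stands independently of Section 6, so Section 1 is not affected. Section 7 declares Section 3 and Section 8 mutually dependent; since one of them has fallen, all of them are of no effect. That brings down Section 8 as well. The remainder continues in force under Section 7. Section 1, Section 2, Section 7, and Section 9 remain in effect.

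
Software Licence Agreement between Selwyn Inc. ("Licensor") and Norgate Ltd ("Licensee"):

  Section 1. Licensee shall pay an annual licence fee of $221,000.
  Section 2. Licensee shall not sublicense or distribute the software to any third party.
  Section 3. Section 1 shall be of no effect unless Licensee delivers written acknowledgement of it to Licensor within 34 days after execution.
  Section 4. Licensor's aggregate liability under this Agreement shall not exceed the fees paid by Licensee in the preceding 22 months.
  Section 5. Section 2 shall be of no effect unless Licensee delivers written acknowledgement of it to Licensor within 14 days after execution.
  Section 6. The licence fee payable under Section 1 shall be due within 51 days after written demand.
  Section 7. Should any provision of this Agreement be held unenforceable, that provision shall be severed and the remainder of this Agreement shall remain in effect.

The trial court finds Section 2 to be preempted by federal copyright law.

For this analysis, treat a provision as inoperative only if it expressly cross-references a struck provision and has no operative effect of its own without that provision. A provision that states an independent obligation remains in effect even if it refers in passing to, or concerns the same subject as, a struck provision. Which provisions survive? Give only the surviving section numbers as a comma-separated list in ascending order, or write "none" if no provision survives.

1, 3, 4, 6, 7

Section 2 is struck. Section 5 merely fixes the acknowledgement condition for Section 2; with Section 2 gone it has nothing to operate on and falls away. Section 7 is a severability clause and preserves every provision that can still be given independent effect. The provisions still in force are Section 1, Section 3, Section 4, Section 6, and Section 7.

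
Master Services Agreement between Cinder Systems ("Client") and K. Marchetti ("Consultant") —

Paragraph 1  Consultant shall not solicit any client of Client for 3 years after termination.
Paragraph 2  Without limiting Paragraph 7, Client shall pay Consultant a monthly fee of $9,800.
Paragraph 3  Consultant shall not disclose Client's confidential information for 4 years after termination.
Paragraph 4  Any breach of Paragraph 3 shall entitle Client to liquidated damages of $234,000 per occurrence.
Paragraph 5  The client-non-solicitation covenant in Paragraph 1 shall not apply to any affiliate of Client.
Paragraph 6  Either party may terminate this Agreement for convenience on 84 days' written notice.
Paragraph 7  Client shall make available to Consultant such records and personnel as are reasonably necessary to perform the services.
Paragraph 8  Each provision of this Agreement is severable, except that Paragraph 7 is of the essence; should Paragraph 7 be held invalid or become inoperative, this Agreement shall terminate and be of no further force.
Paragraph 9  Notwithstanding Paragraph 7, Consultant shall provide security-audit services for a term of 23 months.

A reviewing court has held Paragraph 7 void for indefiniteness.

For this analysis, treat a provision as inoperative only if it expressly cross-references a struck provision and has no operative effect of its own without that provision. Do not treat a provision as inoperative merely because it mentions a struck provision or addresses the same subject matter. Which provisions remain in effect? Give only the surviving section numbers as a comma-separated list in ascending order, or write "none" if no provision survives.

Paragraph 7 is struck. Nothing else in the Agreement is defined by reference to Paragraph 7. Paragraph 8 makes Paragraph 7 an essential term, and Paragraph 7 is the provision held invalid; under Paragraph 8, the entire Agreement is therefore void. No provision of the Agreement survives.

none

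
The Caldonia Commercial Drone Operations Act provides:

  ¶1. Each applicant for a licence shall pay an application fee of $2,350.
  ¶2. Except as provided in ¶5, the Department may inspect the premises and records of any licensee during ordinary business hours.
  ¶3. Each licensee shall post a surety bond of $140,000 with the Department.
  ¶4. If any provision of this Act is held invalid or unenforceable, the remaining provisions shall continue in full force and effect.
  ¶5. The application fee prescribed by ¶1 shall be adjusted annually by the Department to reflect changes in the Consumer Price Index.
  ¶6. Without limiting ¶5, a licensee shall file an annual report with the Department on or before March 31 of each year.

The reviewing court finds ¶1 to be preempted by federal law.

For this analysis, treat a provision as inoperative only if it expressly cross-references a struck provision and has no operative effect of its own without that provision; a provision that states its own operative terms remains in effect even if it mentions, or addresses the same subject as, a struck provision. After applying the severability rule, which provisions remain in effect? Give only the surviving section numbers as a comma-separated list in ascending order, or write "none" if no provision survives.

2, 3, 4, 6

¶1 is struck. ¶5 does nothing except set the indexation of the application fee by reference to ¶1; with ¶1 gone it has no independent effect and is inoperative. ¶2 mentions ¶5 but its own obligation stands independently of ¶5, so ¶2 is not affected. Although ¶6 refers to ¶5, its operative terms do not depend on ¶5, so it remains in effect. Under the severability clause in ¶4, the remaining provisions continue in force. That leaves ¶2, ¶3, ¶4, and ¶6 in effect.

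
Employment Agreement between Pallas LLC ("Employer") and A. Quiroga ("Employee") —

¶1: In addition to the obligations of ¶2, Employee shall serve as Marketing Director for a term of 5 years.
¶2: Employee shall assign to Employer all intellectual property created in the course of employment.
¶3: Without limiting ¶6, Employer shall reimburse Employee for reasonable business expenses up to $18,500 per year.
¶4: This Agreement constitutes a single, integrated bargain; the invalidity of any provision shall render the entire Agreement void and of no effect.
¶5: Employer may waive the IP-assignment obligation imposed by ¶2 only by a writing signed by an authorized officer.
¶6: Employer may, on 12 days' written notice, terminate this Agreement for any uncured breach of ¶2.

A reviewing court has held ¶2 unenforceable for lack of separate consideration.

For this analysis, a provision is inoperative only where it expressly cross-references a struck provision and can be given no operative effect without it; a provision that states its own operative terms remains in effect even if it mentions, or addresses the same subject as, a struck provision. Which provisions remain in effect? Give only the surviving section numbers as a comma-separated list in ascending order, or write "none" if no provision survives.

none

¶2 is struck. The only function of ¶5 is the waiver condition for ¶2, so it cannot stand once ¶2 is removed. The only function of ¶6 is the termination right for breach of ¶2, so it cannot stand once ¶2 is removed. ¶4 provides that the Agreement is not severable, so the invalidity of any one provision voids the entire Agreement. No provision of the Agreement survives.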